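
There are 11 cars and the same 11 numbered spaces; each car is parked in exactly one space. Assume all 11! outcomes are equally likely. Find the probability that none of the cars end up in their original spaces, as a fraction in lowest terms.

Favorable outcomes: !11 = 14684570.
Total outcomes: 11! = 39916800.
Probability = 14684570/39916800 = 1468457/3991680.

1468457/3991680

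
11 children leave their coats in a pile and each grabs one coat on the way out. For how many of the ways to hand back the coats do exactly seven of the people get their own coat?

Pick the 7 fixed positions: C(11,7) = 330 ways.
The remaining 4 must be deranged: !4 = 9.
Total: 330 × 9 = 2970.

2970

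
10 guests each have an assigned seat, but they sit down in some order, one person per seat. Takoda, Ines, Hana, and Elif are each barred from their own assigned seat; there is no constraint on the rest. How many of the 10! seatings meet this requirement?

Inclusion-exclusion on the 4 forbidden self-matches:
Σ_{j=0}^{4} (-1)^j C(4,j)(10-j)!
= C(4,0)·10! - C(4,1)·9! + C(4,2)·8! - C(4,3)·7! + C(4,4)·6!
= 3628800 - 1451520 + 241920 - 20160 + 720
= 2399760

2399760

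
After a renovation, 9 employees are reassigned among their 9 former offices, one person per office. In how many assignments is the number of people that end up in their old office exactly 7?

36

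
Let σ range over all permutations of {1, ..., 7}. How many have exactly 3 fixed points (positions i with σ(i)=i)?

315

Pick the 3 fixed positions: C(7,3) = 35 ways.
The other 4 form a derangement: !4 = 9.
Total: 35 × 9 = 315.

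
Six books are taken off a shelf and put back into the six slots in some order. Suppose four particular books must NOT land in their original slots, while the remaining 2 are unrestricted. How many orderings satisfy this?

362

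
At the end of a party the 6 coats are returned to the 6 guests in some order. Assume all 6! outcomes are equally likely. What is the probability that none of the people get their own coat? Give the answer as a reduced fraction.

53/144

Favorable outcomes: !6 = 265.
Total outcomes: 6! = 720.
Probability = 265/720 = 53/144.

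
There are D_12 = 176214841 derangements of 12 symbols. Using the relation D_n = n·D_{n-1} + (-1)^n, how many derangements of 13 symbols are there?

2290792932

D_13 = 13·176214841 - 1 = 2290792932.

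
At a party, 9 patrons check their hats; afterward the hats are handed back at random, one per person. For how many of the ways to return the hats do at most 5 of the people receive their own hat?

362675

Sum C(9,i)·!(9-i) for i = 0..5:
  i=0: C(9,0)·!9 = 1·133496 = 133496
  i=1: C(9,1)·!8 = 9·14833 = 133497
  i=2: C(9,2)·!7 = 36·1854 = 66744
  i=3: C(9,3)·!6 = 84·265 = 22260
  i=4: C(9,4)·!5 = 126·44 = 5544
  i=5: C(9,5)·!4 = 126·9 = 1134
Total = 362675.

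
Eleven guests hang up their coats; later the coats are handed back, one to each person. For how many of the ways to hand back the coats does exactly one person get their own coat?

14684571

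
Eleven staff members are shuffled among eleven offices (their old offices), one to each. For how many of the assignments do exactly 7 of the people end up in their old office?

Choose which 7 of the 11 are fixed: C(11,7) = 330.
The remaining 4 must be deranged: !4 = 9.
Total: 330 × 9 = 2970.

2970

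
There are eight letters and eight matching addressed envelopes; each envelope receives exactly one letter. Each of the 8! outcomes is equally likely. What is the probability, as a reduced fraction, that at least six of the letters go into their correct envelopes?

29/40320

Favorable outcomes: Σ_{i≥6} C(8,i)·!(8-i) = 28·1 + 8·0 + 1·1 = 29.
Total outcomes: 8! = 40320.
Probability = 29/40320 = 29/40320.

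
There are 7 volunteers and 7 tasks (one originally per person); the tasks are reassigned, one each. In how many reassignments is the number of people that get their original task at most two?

4633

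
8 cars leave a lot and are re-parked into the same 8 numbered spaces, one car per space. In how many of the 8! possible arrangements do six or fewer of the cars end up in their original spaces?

# with exactly i fixed is C(8,i)·!(8-i); sum over i=0..6:
  i=0: C(8,0)·!8 = 1·14833 = 14833
  i=1: C(8,1)·!7 = 8·1854 = 14832
  i=2: C(8,2)·!6 = 28·265 = 7420
  i=3: C(8,3)·!5 = 56·44 = 2464
  i=4: C(8,4)·!4 = 70·9 = 630
  i=5: C(8,5)·!3 = 56·2 = 112
  i=6: C(8,6)·!2 = 28·1 = 28
Total = 40319.

40319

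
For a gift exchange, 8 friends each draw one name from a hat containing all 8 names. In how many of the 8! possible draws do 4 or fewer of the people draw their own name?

Sum C(8,i)·!(8-i) for i = 0..4:
  i=0: C(8,0)·!8 = 1·14833 = 14833
  i=1: C(8,1)·!7 = 8·1854 = 14832
  i=2: C(8,2)·!6 = 28·265 = 7420
  i=3: C(8,3)·!5 = 56·44 = 2464
  i=4: C(8,4)·!4 = 70·9 = 630
Total = 40179.

40179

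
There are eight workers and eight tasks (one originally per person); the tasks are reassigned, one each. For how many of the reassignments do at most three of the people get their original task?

39549

Sum C(8,i)·!(8-i) for i = 0..3:
  i=0: C(8,0)·!8 = 1·14833 = 14833
  i=1: C(8,1)·!7 = 8·1854 = 14832
  i=2: C(8,2)·!6 = 28·265 = 7420
  i=3: C(8,3)·!5 = 56·44 = 2464
Total = 39549.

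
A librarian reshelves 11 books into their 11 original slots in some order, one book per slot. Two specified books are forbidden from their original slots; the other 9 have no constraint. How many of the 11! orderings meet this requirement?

33022080

Let A_j be the event that the j-th constrained one is fixed. By inclusion-exclusion over the 2 events:
Σ_{j=0}^{2} (-1)^j C(2,j)(11-j)!
= C(2,0)·11! - C(2,1)·10! + C(2,2)·9!
= 39916800 - 7257600 + 362880
= 33022080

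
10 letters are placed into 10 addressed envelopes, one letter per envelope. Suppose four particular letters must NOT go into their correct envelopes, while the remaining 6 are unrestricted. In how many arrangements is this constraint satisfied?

2399760

Let A_j be the event that the j-th constrained one is fixed. By inclusion-exclusion over the 4 events:
Σ_{j=0}^{4} (-1)^j C(4,j)(10-j)!
= C(4,0)·10! - C(4,1)·9! + C(4,2)·8! - C(4,3)·7! + C(4,4)·6!
= 3628800 - 1451520 + 241920 - 20160 + 720
= 2399760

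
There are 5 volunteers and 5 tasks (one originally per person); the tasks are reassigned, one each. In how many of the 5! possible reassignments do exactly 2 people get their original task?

20

Pick the 2 fixed positions: C(5,2) = 10 ways.
The remaining 3 must be deranged: !3 = 2.
Total: 10 × 2 = 20.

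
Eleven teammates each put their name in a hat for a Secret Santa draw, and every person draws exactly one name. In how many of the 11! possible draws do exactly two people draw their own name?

7342280

Pick the 2 fixed positions: C(11,2) = 55 ways.
The other 9 form a derangement: !9 = 133496.
Total: 55 × 133496 = 7342280.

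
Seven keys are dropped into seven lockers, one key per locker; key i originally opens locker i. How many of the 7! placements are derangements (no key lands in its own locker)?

1854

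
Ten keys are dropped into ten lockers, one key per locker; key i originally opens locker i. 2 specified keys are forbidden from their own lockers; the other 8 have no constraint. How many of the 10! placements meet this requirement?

2943360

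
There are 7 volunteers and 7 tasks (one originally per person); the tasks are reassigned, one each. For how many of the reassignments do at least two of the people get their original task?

1331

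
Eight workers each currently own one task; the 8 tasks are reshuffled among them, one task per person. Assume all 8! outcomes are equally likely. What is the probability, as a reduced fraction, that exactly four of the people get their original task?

1/64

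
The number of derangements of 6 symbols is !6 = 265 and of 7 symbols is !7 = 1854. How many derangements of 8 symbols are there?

!8 = (8-1)·(!7 + !6) = 7·(1854 + 265) = 7·2119 = 14833.

14833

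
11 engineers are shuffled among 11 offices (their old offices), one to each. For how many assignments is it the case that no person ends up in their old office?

!11 is the nearest integer to 11!/e.
11! = 39916800, and 39916800/e ≈ 14684570.08, so !11 = 14684570.

14684570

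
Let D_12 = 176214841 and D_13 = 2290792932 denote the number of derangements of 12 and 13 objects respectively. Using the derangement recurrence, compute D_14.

32071101049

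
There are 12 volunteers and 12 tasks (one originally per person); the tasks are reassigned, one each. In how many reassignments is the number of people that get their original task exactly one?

176214840

Choose which one of the 12 is fixed: C(12,1) = 12.
The remaining 11 must be deranged: !11 = 14684570.
Total: 12 × 14684570 = 176214840.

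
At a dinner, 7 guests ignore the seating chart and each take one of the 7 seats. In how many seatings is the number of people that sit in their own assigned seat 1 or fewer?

3709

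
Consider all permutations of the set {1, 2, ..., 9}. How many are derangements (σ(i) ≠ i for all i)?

133496

The number of derangements of 9 is !9 = Σ_{k=0}^{9} (-1)^k·9!/k!
= 9! - 9!/1! + 9!/2! - 9!/3! + 9!/4! - 9!/5! + 9!/6! - 9!/7! + 9!/8! - 9!/9!
= 362880 - 362880 + 181440 - 60480 + 15120 - 3024 + 504 - 72 + 9 - 1
= 133496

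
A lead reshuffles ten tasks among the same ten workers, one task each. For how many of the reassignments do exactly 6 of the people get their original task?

1890

Pick the 6 fixed positions: C(10,6) = 210 ways.
The remaining 4 must be deranged: !4 = 9.
Total: 210 × 9 = 1890.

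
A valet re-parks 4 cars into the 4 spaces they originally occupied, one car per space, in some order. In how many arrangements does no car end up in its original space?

9

The number of derangements of 4 is !4 = Σ_{k=0}^{4} (-1)^k·4!/k!
= 4! - 4!/1! + 4!/2! - 4!/3! + 4!/4!
= 24 - 24 + 12 - 4 + 1
= 9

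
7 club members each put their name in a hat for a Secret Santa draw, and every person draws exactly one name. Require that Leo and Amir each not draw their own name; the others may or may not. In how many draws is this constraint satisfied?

3720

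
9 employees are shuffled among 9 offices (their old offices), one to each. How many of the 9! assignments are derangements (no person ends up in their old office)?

133496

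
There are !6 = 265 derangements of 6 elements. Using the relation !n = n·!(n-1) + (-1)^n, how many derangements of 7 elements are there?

1854

!7 = 7·265 - 1 = 1854.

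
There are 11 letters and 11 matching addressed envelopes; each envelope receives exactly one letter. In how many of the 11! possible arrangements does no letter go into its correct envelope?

14684570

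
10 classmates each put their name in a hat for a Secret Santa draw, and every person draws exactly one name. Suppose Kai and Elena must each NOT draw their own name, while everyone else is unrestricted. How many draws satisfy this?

2943360

Inclusion-exclusion on the 2 forbidden self-matches:
Σ_{j=0}^{2} (-1)^j C(2,j)(10-j)!
= C(2,0)·10! - C(2,1)·9! + C(2,2)·8!
= 3628800 - 725760 + 40320
= 2943360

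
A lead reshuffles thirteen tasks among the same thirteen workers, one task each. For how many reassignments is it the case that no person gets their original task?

The subfactorial !13 = [13!/e] (nearest integer).
13! = 6227020800, and 6227020800/e ≈ 2290792932.07, so !13 = 2290792932.

2290792932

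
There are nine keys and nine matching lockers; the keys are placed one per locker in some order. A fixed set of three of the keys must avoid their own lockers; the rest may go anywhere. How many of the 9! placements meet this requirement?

256320

Let A_j be the event that the j-th constrained one is fixed. By inclusion-exclusion over the 3 events:
Σ_{j=0}^{3} (-1)^j C(3,j)(9-j)!
= C(3,0)·9! - C(3,1)·8! + C(3,2)·7! - C(3,3)·6!
= 362880 - 120960 + 15120 - 720
= 256320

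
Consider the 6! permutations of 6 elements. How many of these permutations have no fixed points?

265

Use !n = (n-1)(!(n-1) + !(n-2)).
!6 = 5·(44 + 9) = 5·53 = 265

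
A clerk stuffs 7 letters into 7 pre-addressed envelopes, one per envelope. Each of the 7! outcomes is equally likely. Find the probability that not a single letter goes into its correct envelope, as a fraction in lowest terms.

103/280

Favorable outcomes: !7 = 1854.
Total outcomes: 7! = 5040.
Probability = 1854/5040 = 103/280.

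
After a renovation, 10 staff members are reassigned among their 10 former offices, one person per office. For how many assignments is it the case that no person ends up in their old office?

1334961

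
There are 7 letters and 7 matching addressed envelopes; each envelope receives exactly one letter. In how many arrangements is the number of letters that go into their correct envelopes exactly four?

70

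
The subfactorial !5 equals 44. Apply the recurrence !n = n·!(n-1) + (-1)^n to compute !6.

!6 = 6·44 + 1 = 265.

265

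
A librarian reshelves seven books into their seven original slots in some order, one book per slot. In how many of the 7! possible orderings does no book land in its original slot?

1854

!7 is the nearest integer to 7!/e.
7! = 5040, and 5040/e ≈ 1854.11, so !7 = 1854.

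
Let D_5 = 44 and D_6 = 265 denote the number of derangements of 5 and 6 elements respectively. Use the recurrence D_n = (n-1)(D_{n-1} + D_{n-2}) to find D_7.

1854

D_7 = (7-1)·(D_6 + D_5) = 6·(265 + 44) = 6·309 = 1854.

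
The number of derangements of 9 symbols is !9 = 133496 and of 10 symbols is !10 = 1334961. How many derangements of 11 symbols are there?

14684570

!11 = (11-1)·(!10 + !9) = 10·(1334961 + 133496) = 10·1468457 = 14684570.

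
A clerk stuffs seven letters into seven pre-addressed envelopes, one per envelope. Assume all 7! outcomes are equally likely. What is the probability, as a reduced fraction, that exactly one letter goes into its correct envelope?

Favorable outcomes: C(7,1)·!6 = 7·265 = 1855.
Total outcomes: 7! = 5040.
Probability = 1855/5040 = 53/144.

53/144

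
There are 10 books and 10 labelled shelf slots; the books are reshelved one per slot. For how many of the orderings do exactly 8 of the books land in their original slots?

45

Pick the 8 fixed positions: C(10,8) = 45 ways.
The other 2 form a derangement: !2 = 1.
Total: 45 × 1 = 45.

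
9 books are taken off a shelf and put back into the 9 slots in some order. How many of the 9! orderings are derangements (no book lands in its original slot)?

!9 is the nearest integer to 9!/e.
9! = 362880, and 362880/e ≈ 133496.09, so !9 = 133496.

133496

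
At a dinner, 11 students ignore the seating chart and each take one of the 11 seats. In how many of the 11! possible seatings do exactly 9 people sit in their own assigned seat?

Choose which 9 of the 11 are fixed: C(11,9) = 55.
The other 2 form a derangement: !2 = 1.
Total: 55 × 1 = 55.

55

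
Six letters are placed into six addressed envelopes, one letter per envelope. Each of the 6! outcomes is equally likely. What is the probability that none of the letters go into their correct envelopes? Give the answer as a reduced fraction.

Favorable outcomes: !6 = 265.
Total outcomes: 6! = 720.
Probability = 265/720 = 53/144.

53/144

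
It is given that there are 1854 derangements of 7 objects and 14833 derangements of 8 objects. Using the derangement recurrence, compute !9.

133496

!9 = (9-1)·(!8 + !7) = 8·(14833 + 1854) = 8·16687 = 133496.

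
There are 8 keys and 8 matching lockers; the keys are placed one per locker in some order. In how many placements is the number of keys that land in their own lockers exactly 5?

112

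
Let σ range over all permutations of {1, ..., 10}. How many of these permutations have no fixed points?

The subfactorial !10 = [10!/e] (nearest integer).
10! = 3628800, and 3628800/e ≈ 1334960.92, so !10 = 1334961.

1334961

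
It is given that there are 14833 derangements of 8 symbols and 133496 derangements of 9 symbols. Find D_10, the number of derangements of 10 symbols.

1334961

D_10 = (10-1)·(D_9 + D_8) = 9·(133496 + 14833) = 9·148329 = 1334961.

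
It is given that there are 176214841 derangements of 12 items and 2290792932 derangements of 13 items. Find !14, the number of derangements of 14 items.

32071101049

!14 = (14-1)·(!13 + !12) = 13·(2290792932 + 176214841) = 13·2467007773 = 32071101049.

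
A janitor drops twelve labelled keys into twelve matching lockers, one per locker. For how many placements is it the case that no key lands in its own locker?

176214841

By inclusion-exclusion, !12 = Σ (-1)^k · 12!/k! for k=0..12
= 12! - 12!/1! + 12!/2! - 12!/3! + 12!/4! - 12!/5! + 12!/6! - 12!/7! + 12!/8! - 12!/9! + 12!/10! - 12!/11! + 12!/12!
= 479001600 - 479001600 + 239500800 - 79833600 + 19958400 - 3991680 + 665280 - 95040 + 11880 - 1320 + 132 - 12 + 1
= 176214841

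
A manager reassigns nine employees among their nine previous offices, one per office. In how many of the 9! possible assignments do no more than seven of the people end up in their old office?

Sum C(9,i)·!(9-i) for i = 0..7:
  i=0: C(9,0)·!9 = 1·133496 = 133496
  i=1: C(9,1)·!8 = 9·14833 = 133497
  i=2: C(9,2)·!7 = 36·1854 = 66744
  i=3: C(9,3)·!6 = 84·265 = 22260
  i=4: C(9,4)·!5 = 126·44 = 5544
  i=5: C(9,5)·!4 = 126·9 = 1134
  i=6: C(9,6)·!3 = 84·2 = 168
  i=7: C(9,7)·!2 = 36·1 = 36
Total = 362879.

362879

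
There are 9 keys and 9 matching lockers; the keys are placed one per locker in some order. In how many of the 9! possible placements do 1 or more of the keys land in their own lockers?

229384

Sum C(9,i)·!(9-i) for i = 1..9:
  i=1: C(9,1)·!8 = 9·14833 = 133497
  i=2: C(9,2)·!7 = 36·1854 = 66744
  i=3: C(9,3)·!6 = 84·265 = 22260
  i=4: C(9,4)·!5 = 126·44 = 5544
  i=5: C(9,5)·!4 = 126·9 = 1134
  i=6: C(9,6)·!3 = 84·2 = 168
  i=7: C(9,7)·!2 = 36·1 = 36
  i=8: C(9,8)·!1 = 9·0 = 0
  i=9: C(9,9)·!0 = 1·1 = 1
Total = 229384.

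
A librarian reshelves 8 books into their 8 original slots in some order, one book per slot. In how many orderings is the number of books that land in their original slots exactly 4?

Choose which 4 of the 8 are fixed: C(8,4) = 70.
The remaining 4 must be deranged: !4 = 9.
Total: 70 × 9 = 630.

630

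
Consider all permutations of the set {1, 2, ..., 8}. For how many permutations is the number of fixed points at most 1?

29665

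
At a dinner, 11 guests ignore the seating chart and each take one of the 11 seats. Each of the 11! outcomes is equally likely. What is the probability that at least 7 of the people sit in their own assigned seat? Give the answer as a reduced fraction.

Favorable outcomes: Σ_{i≥7} C(11,i)·!(11-i) = 330·9 + 165·2 + 55·1 + 11·0 + 1·1 = 3356.
Total outcomes: 11! = 39916800.
Probability = 3356/39916800 = 839/9979200.

839/9979200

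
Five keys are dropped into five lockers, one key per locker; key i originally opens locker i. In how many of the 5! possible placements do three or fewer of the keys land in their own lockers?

119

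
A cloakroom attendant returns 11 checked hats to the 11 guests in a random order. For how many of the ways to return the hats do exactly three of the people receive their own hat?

Choose which 3 of the 11 are fixed: C(11,3) = 165.
The remaining 8 must be deranged: !8 = 14833.
Total: 165 × 14833 = 2447445.

2447445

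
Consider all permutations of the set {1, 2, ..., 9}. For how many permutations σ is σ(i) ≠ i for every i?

133496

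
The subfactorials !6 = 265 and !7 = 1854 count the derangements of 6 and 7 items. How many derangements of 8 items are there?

14833

!8 = (8-1)·(!7 + !6) = 7·(1854 + 265) = 7·2119 = 14833.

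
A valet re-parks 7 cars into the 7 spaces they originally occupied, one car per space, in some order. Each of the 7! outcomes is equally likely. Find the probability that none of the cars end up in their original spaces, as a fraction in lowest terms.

Favorable outcomes: !7 = 1854.
Total outcomes: 7! = 5040.
Probability = 1854/5040 = 103/280.

103/280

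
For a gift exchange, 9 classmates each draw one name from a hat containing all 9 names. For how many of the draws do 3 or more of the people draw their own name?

29143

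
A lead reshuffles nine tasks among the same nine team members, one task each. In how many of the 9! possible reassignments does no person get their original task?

133496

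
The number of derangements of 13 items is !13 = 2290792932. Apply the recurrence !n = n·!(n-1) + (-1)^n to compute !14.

32071101049

!14 = 14·2290792932 + 1 = 32071101049.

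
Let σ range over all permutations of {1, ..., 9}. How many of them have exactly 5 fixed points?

1134

Pick the 5 fixed positions: C(9,5) = 126 ways.
The remaining 4 must be deranged: !4 = 9.
Total: 126 × 9 = 1134.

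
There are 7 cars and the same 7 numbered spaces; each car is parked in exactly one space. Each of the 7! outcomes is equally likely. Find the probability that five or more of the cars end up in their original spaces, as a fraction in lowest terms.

Favorable outcomes: Σ_{i≥5} C(7,i)·!(7-i) = 21·1 + 7·0 + 1·1 = 22.
Total outcomes: 7! = 5040.
Probability = 22/5040 = 11/2520.

11/2520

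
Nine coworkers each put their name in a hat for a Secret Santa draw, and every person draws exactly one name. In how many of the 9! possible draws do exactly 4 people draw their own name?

Choose which 4 of the 9 are fixed: C(9,4) = 126.
The remaining 5 must be deranged: !5 = 44.
Total: 126 × 44 = 5544.

5544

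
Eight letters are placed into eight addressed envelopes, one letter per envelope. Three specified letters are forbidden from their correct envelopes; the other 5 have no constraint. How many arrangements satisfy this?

Let A_j be the event that the j-th constrained one is fixed. By inclusion-exclusion over the 3 events:
Σ_{j=0}^{3} (-1)^j C(3,j)(8-j)!
= C(3,0)·8! - C(3,1)·7! + C(3,2)·6! - C(3,3)·5!
= 40320 - 15120 + 2160 - 120
= 27240

27240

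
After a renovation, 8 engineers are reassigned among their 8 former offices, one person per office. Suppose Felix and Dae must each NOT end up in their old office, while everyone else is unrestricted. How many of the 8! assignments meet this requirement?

30960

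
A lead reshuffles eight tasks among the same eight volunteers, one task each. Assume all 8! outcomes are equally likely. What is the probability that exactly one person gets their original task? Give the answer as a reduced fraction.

103/280

Favorable outcomes: C(8,1)·!7 = 8·1854 = 14832.
Total outcomes: 8! = 40320.
Probability = 14832/40320 = 103/280.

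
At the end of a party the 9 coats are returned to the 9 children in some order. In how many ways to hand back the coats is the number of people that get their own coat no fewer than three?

# with exactly i fixed is C(9,i)·!(9-i); sum over i=3..9:
  i=3: C(9,3)·!6 = 84·265 = 22260
  i=4: C(9,4)·!5 = 126·44 = 5544
  i=5: C(9,5)·!4 = 126·9 = 1134
  i=6: C(9,6)·!3 = 84·2 = 168
  i=7: C(9,7)·!2 = 36·1 = 36
  i=8: C(9,8)·!1 = 9·0 = 0
  i=9: C(9,9)·!0 = 1·1 = 1
Total = 29143.

29143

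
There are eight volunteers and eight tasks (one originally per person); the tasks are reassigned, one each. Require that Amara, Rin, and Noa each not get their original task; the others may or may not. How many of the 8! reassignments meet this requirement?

Inclusion-exclusion on the 3 forbidden self-matches:
Σ_{j=0}^{3} (-1)^j C(3,j)(8-j)!
= C(3,0)·8! - C(3,1)·7! + C(3,2)·6! - C(3,3)·5!
= 40320 - 15120 + 2160 - 120
= 27240

27240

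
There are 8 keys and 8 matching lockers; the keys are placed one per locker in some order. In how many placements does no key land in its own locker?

14833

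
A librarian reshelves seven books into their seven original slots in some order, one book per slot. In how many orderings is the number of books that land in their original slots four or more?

92

Sum C(7,i)·!(7-i) for i = 4..7:
  i=4: C(7,4)·!3 = 35·2 = 70
  i=5: C(7,5)·!2 = 21·1 = 21
  i=6: C(7,6)·!1 = 7·0 = 0
  i=7: C(7,7)·!0 = 1·1 = 1
Total = 92.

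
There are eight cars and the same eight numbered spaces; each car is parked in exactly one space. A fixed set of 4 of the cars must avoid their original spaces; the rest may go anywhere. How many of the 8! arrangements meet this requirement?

24024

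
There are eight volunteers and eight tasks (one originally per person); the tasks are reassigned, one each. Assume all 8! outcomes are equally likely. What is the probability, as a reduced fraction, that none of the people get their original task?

Favorable outcomes: !8 = 14833.
Total outcomes: 8! = 40320.
Probability = 14833/40320 = 2119/5760.

2119/5760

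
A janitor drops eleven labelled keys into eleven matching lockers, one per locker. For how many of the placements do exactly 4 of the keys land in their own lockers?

611820

Choose which 4 of the 11 are fixed: C(11,4) = 330.
The remaining 7 must be deranged: !7 = 1854.
Total: 330 × 1854 = 611820.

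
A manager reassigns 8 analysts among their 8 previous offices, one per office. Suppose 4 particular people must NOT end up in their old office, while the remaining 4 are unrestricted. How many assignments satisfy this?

Inclusion-exclusion on the 4 forbidden self-matches:
Σ_{j=0}^{4} (-1)^j C(4,j)(8-j)!
= C(4,0)·8! - C(4,1)·7! + C(4,2)·6! - C(4,3)·5! + C(4,4)·4!
= 40320 - 20160 + 4320 - 480 + 24
= 24024

24024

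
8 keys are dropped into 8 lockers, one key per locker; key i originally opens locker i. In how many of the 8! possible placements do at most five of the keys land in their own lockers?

40291

# with exactly i fixed is C(8,i)·!(8-i); sum over i=0..5:
  i=0: C(8,0)·!8 = 1·14833 = 14833
  i=1: C(8,1)·!7 = 8·1854 = 14832
  i=2: C(8,2)·!6 = 28·265 = 7420
  i=3: C(8,3)·!5 = 56·44 = 2464
  i=4: C(8,4)·!4 = 70·9 = 630
  i=5: C(8,5)·!3 = 56·2 = 112
Total = 40291.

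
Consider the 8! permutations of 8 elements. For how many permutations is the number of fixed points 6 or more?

# with exactly i fixed is C(8,i)·!(8-i); sum over i=6..8:
  i=6: C(8,6)·!2 = 28·1 = 28
  i=7: C(8,7)·!1 = 8·0 = 0
  i=8: C(8,8)·!0 = 1·1 = 1
Total = 29.

29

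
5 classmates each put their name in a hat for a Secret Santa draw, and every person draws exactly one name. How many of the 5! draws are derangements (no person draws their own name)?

!5 is the nearest integer to 5!/e.
5! = 120, and 120/e ≈ 44.15, so !5 = 44.

44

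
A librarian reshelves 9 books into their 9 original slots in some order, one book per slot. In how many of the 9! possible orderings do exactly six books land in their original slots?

168

Choose which 6 of the 9 are fixed: C(9,6) = 84.
The remaining 3 must be deranged: !3 = 2.
Total: 84 × 2 = 168.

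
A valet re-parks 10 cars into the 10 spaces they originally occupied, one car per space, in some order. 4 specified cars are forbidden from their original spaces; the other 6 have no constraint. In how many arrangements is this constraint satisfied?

2399760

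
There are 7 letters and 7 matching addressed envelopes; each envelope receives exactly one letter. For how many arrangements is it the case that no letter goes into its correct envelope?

!7 is the nearest integer to 7!/e.
7! = 5040, and 5040/e ≈ 1854.11, so !7 = 1854.

1854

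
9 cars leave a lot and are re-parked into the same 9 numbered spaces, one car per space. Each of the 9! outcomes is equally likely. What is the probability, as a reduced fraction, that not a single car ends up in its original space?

Favorable outcomes: !9 = 133496.
Total outcomes: 9! = 362880.
Probability = 133496/362880 = 16687/45360.

16687/45360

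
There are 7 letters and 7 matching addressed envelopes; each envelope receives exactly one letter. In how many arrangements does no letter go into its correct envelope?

1854

By inclusion-exclusion, !7 = Σ (-1)^k · 7!/k! for k=0..7
= 7! - 7!/1! + 7!/2! - 7!/3! + 7!/4! - 7!/5! + 7!/6! - 7!/7!
= 5040 - 5040 + 2520 - 840 + 210 - 42 + 7 - 1
= 1854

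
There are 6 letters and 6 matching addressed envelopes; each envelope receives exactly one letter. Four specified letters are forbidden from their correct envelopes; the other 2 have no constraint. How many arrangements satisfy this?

Let A_j be the event that the j-th constrained one is fixed. By inclusion-exclusion over the 4 events:
Σ_{j=0}^{4} (-1)^j C(4,j)(6-j)!
= C(4,0)·6! - C(4,1)·5! + C(4,2)·4! - C(4,3)·3! + C(4,4)·2!
= 720 - 480 + 144 - 24 + 2
= 362

362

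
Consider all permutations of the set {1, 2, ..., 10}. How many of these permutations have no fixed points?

1334961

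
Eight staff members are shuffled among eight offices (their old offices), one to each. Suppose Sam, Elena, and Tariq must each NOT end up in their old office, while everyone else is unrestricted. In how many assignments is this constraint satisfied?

27240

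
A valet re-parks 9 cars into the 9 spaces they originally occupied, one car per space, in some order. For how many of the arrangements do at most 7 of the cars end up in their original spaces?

# with exactly i fixed is C(9,i)·!(9-i); sum over i=0..7:
  i=0: C(9,0)·!9 = 1·133496 = 133496
  i=1: C(9,1)·!8 = 9·14833 = 133497
  i=2: C(9,2)·!7 = 36·1854 = 66744
  i=3: C(9,3)·!6 = 84·265 = 22260
  i=4: C(9,4)·!5 = 126·44 = 5544
  i=5: C(9,5)·!4 = 126·9 = 1134
  i=6: C(9,6)·!3 = 84·2 = 168
  i=7: C(9,7)·!2 = 36·1 = 36
Total = 362879.

362879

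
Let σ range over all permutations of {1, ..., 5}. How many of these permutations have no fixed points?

44

!5 is the nearest integer to 5!/e.
5! = 120, and 120/e ≈ 44.15, so !5 = 44.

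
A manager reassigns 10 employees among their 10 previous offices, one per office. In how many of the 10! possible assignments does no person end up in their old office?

1334961

The subfactorial !10 = [10!/e] (nearest integer).
10! = 3628800, and 3628800/e ≈ 1334960.92, so !10 = 1334961.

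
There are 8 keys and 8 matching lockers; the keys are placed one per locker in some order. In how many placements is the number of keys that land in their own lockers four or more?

Sum C(8,i)·!(8-i) for i = 4..8:
  i=4: C(8,4)·!4 = 70·9 = 630
  i=5: C(8,5)·!3 = 56·2 = 112
  i=6: C(8,6)·!2 = 28·1 = 28
  i=7: C(8,7)·!1 = 8·0 = 0
  i=8: C(8,8)·!0 = 1·1 = 1
Total = 771.

771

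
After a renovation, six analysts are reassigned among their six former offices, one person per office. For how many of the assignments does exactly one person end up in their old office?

264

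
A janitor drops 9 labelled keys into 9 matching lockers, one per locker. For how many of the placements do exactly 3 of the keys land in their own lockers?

Choose which 3 of the 9 are fixed: C(9,3) = 84.
The remaining 6 must be deranged: !6 = 265.
Total: 84 × 265 = 22260.

22260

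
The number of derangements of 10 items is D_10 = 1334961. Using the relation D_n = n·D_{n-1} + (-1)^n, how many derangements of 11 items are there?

D_11 = 11·1334961 - 1 = 14684570.

14684570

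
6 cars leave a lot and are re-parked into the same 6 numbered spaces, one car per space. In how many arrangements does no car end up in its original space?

By inclusion-exclusion, !6 = Σ (-1)^k · 6!/k! for k=0..6
= 6! - 6!/1! + 6!/2! - 6!/3! + 6!/4! - 6!/5! + 6!/6!
= 720 - 720 + 360 - 120 + 30 - 6 + 1
= 265

265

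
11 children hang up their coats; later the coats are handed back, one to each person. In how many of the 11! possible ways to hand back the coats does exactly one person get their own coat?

14684571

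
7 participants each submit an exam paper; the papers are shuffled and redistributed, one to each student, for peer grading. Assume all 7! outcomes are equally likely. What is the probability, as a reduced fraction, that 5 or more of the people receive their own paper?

Favorable outcomes: Σ_{i≥5} C(7,i)·!(7-i) = 21·1 + 7·0 + 1·1 = 22.
Total outcomes: 7! = 5040.
Probability = 22/5040 = 11/2520.

11/2520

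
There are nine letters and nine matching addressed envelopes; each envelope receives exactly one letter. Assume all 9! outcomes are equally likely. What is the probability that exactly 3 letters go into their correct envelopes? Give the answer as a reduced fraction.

Favorable outcomes: C(9,3)·!6 = 84·265 = 22260.
Total outcomes: 9! = 362880.
Probability = 22260/362880 = 53/864.

53/864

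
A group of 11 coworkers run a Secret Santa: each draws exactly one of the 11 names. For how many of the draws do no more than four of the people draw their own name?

39770686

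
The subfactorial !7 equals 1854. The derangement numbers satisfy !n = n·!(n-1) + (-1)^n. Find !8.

14833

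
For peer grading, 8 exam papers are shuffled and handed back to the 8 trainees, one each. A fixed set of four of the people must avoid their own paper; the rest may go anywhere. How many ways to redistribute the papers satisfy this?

24024

Inclusion-exclusion on the 4 forbidden self-matches:
Σ_{j=0}^{4} (-1)^j C(4,j)(8-j)!
= C(4,0)·8! - C(4,1)·7! + C(4,2)·6! - C(4,3)·5! + C(4,4)·4!
= 40320 - 20160 + 4320 - 480 + 24
= 24024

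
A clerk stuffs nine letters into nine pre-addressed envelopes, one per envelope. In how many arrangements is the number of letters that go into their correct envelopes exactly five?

1134

Choose which 5 of the 9 are fixed: C(9,5) = 126.
The remaining 4 must be deranged: !4 = 9.
Total: 126 × 9 = 1134.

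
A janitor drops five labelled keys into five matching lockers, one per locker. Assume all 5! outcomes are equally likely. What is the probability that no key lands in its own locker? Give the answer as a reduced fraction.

11/30

Favorable outcomes: !5 = 44.
Total outcomes: 5! = 120.
Probability = 44/120 = 11/30.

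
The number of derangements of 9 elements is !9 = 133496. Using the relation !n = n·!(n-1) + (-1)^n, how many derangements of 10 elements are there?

1334961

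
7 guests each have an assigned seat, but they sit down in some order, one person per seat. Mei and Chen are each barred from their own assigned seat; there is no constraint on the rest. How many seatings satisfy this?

3720

Let A_j be the event that the j-th constrained one is fixed. By inclusion-exclusion over the 2 events:
Σ_{j=0}^{2} (-1)^j C(2,j)(7-j)!
= C(2,0)·7! - C(2,1)·6! + C(2,2)·5!
= 5040 - 1440 + 120
= 3720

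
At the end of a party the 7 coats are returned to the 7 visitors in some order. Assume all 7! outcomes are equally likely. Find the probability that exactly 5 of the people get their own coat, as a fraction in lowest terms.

1/240

Favorable outcomes: C(7,5)·!2 = 21·1 = 21.
Total outcomes: 7! = 5040.
Probability = 21/5040 = 1/240.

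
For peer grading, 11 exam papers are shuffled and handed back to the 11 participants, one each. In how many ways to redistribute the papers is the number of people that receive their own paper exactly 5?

Choose which 5 of the 11 are fixed: C(11,5) = 462.
The remaining 6 must be deranged: !6 = 265.
Total: 462 × 265 = 122430.

122430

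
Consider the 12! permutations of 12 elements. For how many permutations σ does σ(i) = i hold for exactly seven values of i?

34848

Choose which 7 of the 12 are fixed: C(12,7) = 792.
The remaining 5 must be deranged: !5 = 44.
Total: 792 × 44 = 34848.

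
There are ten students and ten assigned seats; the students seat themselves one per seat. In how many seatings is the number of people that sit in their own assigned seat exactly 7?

Pick the 7 fixed positions: C(10,7) = 120 ways.
The other 3 form a derangement: !3 = 2.
Total: 120 × 2 = 240.

240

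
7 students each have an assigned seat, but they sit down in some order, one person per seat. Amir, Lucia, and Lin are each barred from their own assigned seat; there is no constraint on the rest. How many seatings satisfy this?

3216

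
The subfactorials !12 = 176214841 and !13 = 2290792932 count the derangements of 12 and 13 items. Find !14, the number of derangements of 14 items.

32071101049

!14 = (14-1)·(!13 + !12) = 13·(2290792932 + 176214841) = 13·2467007773 = 32071101049.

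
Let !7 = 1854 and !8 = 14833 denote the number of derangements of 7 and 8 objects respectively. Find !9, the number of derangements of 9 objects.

!9 = (9-1)·(!8 + !7) = 8·(14833 + 1854) = 8·16687 = 133496.

133496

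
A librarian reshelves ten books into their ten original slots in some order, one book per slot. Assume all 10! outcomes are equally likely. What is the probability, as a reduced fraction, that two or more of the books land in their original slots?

958879/3628800

Favorable outcomes: Σ_{i≥2} C(10,i)·!(10-i) = 45·14833 + 120·1854 + 210·265 + 252·44 + 210·9 + 120·2 + 45·1 + 10·0 + 1·1 = 958879.
Total outcomes: 10! = 3628800.
Probability = 958879/3628800 = 958879/3628800.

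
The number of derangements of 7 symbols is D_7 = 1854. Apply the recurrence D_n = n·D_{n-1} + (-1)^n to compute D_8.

14833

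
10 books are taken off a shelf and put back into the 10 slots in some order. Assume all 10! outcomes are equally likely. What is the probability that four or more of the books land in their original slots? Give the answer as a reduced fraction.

34457/1814400

Favorable outcomes: Σ_{i≥4} C(10,i)·!(10-i) = 210·265 + 252·44 + 210·9 + 120·2 + 45·1 + 10·0 + 1·1 = 68914.
Total outcomes: 10! = 3628800.
Probability = 68914/3628800 = 34457/1814400.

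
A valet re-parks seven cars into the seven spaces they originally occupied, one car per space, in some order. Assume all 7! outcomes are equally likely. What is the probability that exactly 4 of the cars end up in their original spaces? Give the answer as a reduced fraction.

Favorable outcomes: C(7,4)·!3 = 35·2 = 70.
Total outcomes: 7! = 5040.
Probability = 70/5040 = 1/72.

1/72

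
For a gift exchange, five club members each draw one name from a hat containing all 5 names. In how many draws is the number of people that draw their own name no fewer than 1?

76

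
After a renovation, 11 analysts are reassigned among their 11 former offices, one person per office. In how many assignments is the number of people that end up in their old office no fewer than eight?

386

Sum C(11,i)·!(11-i) for i = 8..11:
  i=8: C(11,8)·!3 = 165·2 = 330
  i=9: C(11,9)·!2 = 55·1 = 55
  i=10: C(11,10)·!1 = 11·0 = 0
  i=11: C(11,11)·!0 = 1·1 = 1
Total = 386.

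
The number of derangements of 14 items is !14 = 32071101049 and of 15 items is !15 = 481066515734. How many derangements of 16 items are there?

7697064251745

!16 = (16-1)·(!15 + !14) = 15·(481066515734 + 32071101049) = 15·513137616783 = 7697064251745.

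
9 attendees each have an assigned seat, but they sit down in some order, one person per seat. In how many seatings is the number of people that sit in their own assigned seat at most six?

362843

# with exactly i fixed is C(9,i)·!(9-i); sum over i=0..6:
  i=0: C(9,0)·!9 = 1·133496 = 133496
  i=1: C(9,1)·!8 = 9·14833 = 133497
  i=2: C(9,2)·!7 = 36·1854 = 66744
  i=3: C(9,3)·!6 = 84·265 = 22260
  i=4: C(9,4)·!5 = 126·44 = 5544
  i=5: C(9,5)·!4 = 126·9 = 1134
  i=6: C(9,6)·!3 = 84·2 = 168
Total = 362843.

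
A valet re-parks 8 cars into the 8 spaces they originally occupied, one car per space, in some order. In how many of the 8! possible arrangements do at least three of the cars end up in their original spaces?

3235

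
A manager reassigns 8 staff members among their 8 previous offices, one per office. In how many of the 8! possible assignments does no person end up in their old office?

!8 = 8! · Σ_{k=0}^{8} (-1)^k/k!
= 8! - 8!/1! + 8!/2! - 8!/3! + 8!/4! - 8!/5! + 8!/6! - 8!/7! + 8!/8!
= 40320 - 40320 + 20160 - 6720 + 1680 - 336 + 56 - 8 + 1
= 14833

14833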